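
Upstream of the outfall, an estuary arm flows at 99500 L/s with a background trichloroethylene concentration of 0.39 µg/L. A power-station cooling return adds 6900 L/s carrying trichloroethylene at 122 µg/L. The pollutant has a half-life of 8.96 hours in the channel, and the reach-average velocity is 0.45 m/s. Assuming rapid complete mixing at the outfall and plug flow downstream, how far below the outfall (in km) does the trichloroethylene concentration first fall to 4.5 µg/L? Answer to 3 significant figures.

12.8 km

Mixed concentration C = ΣQC/ΣQ = (99500·0.3900 + 6900·122.0) / 106400 = 880600/106400 = 8.276 µg/L.
Half-life 8.96 h → k = ln 2 / 8.96 = 0.07736 h⁻¹ = 1.857 d⁻¹.
Set 8.276·exp(−k·t) = 4.5 → t = ln(8.276/4.5)/k = 28360 s = 7.876 h.
Distance = v·t = 0.45·28360 = 12760 m = 12.76 km.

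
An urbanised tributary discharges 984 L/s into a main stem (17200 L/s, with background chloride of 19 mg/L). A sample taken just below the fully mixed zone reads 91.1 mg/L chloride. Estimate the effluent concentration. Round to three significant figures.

Mass balance: 17200·19.00 + 984.0·Cₑ = 18180·91.10
→ Cₑ = (18180·91.10 − 17200·19.00) / 984.0 = 1351 mg/L.

1350 mg/L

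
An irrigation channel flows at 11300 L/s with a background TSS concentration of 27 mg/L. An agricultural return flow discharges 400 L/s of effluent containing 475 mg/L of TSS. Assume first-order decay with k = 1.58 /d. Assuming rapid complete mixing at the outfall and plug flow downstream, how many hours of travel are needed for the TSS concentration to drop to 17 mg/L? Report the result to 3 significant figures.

13.9 h

Mass balance: C = (11300·27.00 + 400.0·475.0) / 11700 = 495100/11700 = 42.32 mg/L.
42.32·exp(−k·t) = 17 → t = ln(42.32/17)/k = 49870 s = 13.85 h.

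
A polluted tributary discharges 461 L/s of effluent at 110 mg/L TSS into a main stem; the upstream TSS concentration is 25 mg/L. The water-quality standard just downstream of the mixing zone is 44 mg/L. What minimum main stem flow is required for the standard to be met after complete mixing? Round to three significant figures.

1600 L/s

Set C_mix = 44: (Q·25.00 + 461.0·110.0) / (Q + 461.0) = 44
→ Q = 461.0·(110.0 − 44)/(44 − 25.00) = 1601 L/s.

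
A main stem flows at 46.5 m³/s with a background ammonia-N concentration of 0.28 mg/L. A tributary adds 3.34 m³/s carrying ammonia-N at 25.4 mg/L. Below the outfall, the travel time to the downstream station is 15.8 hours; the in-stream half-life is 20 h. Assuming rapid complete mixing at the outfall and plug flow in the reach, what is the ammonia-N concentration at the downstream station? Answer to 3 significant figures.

Mixed concentration C = ΣQC/ΣQ = (46.50·0.2800 + 3.340·25.40) / 49.84 = 97.86/49.84 = 1.963 mg/L.
Half-life 20 h → k = ln 2 / 20 = 0.03466 h⁻¹ = 0.8318 d⁻¹.
Decay over the reach: 1.963·exp(−kt) = 1.963·0.5783 = 1.136 mg/L.

1.14 mg/L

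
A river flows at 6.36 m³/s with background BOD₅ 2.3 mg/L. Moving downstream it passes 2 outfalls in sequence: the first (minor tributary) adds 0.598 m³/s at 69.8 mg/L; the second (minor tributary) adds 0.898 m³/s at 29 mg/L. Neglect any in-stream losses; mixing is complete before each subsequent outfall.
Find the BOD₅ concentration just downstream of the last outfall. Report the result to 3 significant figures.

After outfall 1: Q = 6.360 + 0.5980 = 6.958 m³/s; C = (6.360·2.300 + 0.5980·69.80)/6.958 = 8.101 mg/L.
After outfall 2: Q = 6.958 + 0.8980 = 7.856 m³/s; C = (6.958·8.101 + 0.8980·29.00)/7.856 = 10.49 mg/L.

10.5 mg/L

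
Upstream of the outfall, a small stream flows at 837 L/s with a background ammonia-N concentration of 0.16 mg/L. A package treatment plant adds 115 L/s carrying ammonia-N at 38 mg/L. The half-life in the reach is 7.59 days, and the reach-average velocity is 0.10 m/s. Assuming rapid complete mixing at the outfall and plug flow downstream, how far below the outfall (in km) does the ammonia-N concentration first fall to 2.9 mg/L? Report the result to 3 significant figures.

After mixing, C = (837.0·0.1600 + 115.0·38.00) / 952.0 = 4504/952.0 = 4.731 mg/L.
Half-life 7.59 d → k = ln 2 / 7.59 = 0.09132 d⁻¹.
Set 4.731·exp(−k·t) = 2.9 → t = ln(4.731/2.9)/k = 463000 s = 128.6 h.
Distance = v·t = 0.10·463000 = 46300 m = 46.30 km.

46.3 km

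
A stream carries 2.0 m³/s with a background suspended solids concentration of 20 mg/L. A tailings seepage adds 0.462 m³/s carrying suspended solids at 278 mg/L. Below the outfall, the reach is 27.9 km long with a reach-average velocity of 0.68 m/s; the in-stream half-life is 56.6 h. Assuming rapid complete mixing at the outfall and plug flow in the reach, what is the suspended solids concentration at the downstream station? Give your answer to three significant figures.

59.5 mg/L

Mass balance: C = (2.000·20.00 + 0.4620·278.0) / 2.462 = 168.4/2.462 = 68.41 mg/L.
Travel time t = 27.9·1000 / 0.68 = 41030 s = 11.40 h.
Half-life 56.6 h → k = ln 2 / 56.6 = 0.01225 h⁻¹ = 0.2939 d⁻¹.
First-order decay: C = 68.41·exp(−k·t) = 68.41·0.8697 = 59.50 mg/L.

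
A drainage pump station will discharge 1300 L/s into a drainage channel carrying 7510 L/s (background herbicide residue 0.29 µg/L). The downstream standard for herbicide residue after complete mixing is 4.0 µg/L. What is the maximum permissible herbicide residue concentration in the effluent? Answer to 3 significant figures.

25.4 µg/L

At the limit, (Qr·Cr + Qe·Cₑ)/(Qr + Qe) = 4.0:
Cₑ = (8810·4.0 − 7510·0.2900) / 1300 = 25.43 µg/L.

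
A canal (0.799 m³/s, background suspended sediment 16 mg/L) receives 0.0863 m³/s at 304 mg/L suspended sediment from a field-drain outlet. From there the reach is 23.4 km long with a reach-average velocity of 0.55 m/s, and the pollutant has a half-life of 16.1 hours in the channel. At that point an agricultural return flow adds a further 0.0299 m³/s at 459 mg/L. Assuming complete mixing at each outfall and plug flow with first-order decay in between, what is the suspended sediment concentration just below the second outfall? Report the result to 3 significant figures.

40.6 mg/L

After mixing, C = (0.7990·16.00 + 0.08630·304.0) / 0.8853 = 39.02/0.8853 = 44.07 mg/L; combined flow 0.8853 m³/s.
Travel time t = 23.4·1000 / 0.55 = 42550 s = 11.82 h.
Half-life 16.1 h → k = ln 2 / 16.1 = 0.04305 h⁻¹ = 1.033 d⁻¹.
Decay over the reach: 44.07·exp(−kt) = 44.07·0.6012 = 26.50 mg/L.
At the second outfall, C = (0.8853·26.50 + 0.02990·459.0) / (0.8853 + 0.02990) = 40.63 mg/L.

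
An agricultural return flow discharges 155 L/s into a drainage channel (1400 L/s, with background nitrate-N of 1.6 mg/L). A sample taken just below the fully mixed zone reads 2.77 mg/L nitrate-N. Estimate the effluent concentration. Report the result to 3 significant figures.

13.3 mg/L

Mass balance: 1400·1.600 + 155.0·Cₑ = 1555·2.770
→ Cₑ = (1555·2.770 − 1400·1.600) / 155.0 = 13.34 mg/L.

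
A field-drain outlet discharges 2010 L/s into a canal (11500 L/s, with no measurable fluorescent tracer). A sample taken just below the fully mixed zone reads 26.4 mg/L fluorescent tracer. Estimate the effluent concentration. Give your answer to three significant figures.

Mass balance: 11500·0 + 2010·Cₑ = 13510·26.40
→ Cₑ = (13510·26.40 − 11500·0) / 2010 = 177.4 mg/L.

177 mg/L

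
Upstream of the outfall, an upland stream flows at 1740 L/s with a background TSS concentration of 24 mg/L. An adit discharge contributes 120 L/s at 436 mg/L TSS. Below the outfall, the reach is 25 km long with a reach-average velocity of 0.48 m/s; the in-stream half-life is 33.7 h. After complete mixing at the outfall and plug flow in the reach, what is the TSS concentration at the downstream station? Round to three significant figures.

After mixing, C = (1740·24.00 + 120.0·436.0) / 1860 = 94080/1860 = 50.58 mg/L.
Travel time t = 25·1000 / 0.48 = 52080 s = 14.47 h.
Half-life 33.7 h → k = ln 2 / 33.7 = 0.02057 h⁻¹ = 0.4936 d⁻¹.
After decay, C = 50.58 × e^(−kt) = 50.58 × 0.7426 = 37.56 mg/L.

37.6 mg/L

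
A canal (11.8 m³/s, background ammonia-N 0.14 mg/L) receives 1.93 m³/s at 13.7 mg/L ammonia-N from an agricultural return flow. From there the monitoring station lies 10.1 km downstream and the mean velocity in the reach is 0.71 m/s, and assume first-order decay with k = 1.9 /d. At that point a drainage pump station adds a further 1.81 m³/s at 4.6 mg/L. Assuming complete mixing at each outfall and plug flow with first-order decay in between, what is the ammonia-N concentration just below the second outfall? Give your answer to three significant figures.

Conservation of mass: C = (11.80·0.1400 + 1.930·13.70) / 13.73 = 28.09/13.73 = 2.046 mg/L; combined flow 13.73 m³/s.
Travel time t = 10.1·1000 / 0.71 = 14230 s = 3.951 h.
Applying C = C₀e^(−kt): 2.046 × 0.7314 = 1.496 mg/L.
At the second outfall, C = (13.73·1.496 + 1.810·4.600) / (13.73 + 1.810) = 1.858 mg/L.

1.86 mg/L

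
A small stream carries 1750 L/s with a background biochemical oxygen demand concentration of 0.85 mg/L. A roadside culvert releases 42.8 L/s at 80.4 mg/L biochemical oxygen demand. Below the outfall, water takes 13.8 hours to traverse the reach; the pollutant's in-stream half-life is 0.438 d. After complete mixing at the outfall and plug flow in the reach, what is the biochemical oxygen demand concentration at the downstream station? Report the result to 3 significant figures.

Conservation of mass: C = (1750·0.8500 + 42.80·80.40) / 1793 = 4929/1793 = 2.749 mg/L.
Half-life 0.438 d → k = ln 2 / 0.438 = 1.583 d⁻¹.
Decay over the reach: 2.749·exp(−kt) = 2.749·0.4025 = 1.107 mg/L.

1.11 mg/L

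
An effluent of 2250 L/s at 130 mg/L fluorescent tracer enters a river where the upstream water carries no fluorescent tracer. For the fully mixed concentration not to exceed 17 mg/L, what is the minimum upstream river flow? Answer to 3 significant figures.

15000 L/s

Set C_mix = 17: (Q·0 + 2250·130.0) / (Q + 2250) = 17
→ Q = 2250·(130.0 − 17)/(17 − 0) = 14960 L/s.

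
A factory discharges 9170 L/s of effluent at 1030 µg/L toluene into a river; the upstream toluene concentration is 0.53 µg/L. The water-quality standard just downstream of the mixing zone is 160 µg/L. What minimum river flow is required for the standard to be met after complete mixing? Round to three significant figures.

50000 L/s

Set C_mix = 160: (Q·0.5300 + 9170·1030) / (Q + 9170) = 160
→ Q = 9170·(1030 − 160)/(160 − 0.5300) = 50030 L/s.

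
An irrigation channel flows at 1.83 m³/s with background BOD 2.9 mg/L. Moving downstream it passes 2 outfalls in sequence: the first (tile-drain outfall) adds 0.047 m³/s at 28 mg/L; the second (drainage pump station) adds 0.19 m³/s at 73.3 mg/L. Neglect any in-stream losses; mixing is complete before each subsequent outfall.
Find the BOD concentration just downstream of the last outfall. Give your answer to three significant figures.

9.94 mg/L

After outfall 1: Q = 1.830 + 0.04700 = 1.877 m³/s; C = (1.830·2.900 + 0.04700·28.00)/1.877 = 3.529 mg/L.
After outfall 2: Q = 1.877 + 0.1900 = 2.067 m³/s; C = (1.877·3.529 + 0.1900·73.30)/2.067 = 9.942 mg/L.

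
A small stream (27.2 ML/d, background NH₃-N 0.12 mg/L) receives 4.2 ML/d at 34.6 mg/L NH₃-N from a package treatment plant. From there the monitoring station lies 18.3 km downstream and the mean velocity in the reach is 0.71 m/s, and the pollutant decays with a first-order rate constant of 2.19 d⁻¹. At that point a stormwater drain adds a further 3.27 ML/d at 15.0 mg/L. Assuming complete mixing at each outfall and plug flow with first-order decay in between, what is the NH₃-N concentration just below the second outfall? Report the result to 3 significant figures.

3.64 mg/L

Conservation of mass: C = (27.20·0.1200 + 4.200·34.60) / 31.40 = 148.6/31.40 = 4.732 mg/L; combined flow 31.40 ML/d.
Travel time t = 18.3·1000 / 0.71 = 25770 s = 7.160 h.
Applying C = C₀e^(−kt): 4.732 × 0.5203 = 2.462 mg/L.
At the second outfall, C = (31.40·2.462 + 3.270·15.00) / (31.40 + 3.270) = 3.645 mg/L.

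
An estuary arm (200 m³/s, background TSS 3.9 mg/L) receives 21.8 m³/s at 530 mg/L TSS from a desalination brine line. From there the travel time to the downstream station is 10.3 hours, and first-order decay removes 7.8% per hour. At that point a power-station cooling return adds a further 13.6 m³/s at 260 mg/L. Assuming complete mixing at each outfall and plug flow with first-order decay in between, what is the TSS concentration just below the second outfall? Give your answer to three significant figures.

37.7 mg/L

Conservation of mass: C = (200.0·3.900 + 21.80·530.0) / 221.8 = 12330/221.8 = 55.61 mg/L; combined flow 221.8 m³/s.
7.8%/h lost → k = −ln(1 − 0.078) = 0.08121 h⁻¹.
Applying C = C₀e^(−kt): 55.61 × 0.4332 = 24.09 mg/L.
At the second outfall, C = (221.8·24.09 + 13.60·260.0) / (221.8 + 13.60) = 37.72 mg/L.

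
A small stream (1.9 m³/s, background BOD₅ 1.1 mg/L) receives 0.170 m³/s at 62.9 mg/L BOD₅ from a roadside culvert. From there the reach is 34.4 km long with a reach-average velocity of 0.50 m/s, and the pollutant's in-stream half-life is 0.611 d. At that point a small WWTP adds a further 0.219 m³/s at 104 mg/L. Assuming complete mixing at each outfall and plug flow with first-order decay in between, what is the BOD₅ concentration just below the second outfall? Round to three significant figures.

12.2 mg/L

Conservation of mass: C = (1.900·1.100 + 0.1700·62.90) / 2.070 = 12.78/2.070 = 6.175 mg/L; combined flow 2.070 m³/s.
Travel time t = 34.4·1000 / 0.50 = 68800 s = 19.11 h.
Half-life 0.611 d → k = ln 2 / 0.611 = 1.134 d⁻¹.
Decay over the reach: 6.175·exp(−kt) = 6.175·0.4052 = 2.502 mg/L.
Second outfall: C = (2.070·2.502 + 0.2190·104.0)/2.289 = 12.21 mg/L.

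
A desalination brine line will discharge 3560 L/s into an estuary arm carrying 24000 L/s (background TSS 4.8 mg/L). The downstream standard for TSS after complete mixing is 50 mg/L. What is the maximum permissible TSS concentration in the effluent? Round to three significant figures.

355 mg/L

At the limit, (Qr·Cr + Qe·Cₑ)/(Qr + Qe) = 50:
Cₑ = (27560·50 − 24000·4.800) / 3560 = 354.7 mg/L.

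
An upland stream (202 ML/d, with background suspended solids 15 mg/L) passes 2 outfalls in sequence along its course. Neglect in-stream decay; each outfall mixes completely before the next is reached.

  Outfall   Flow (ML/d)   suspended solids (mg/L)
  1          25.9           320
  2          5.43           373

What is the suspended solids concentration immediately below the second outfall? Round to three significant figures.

Below outfall 1: Q → 227.9 ML/d, C = (202.0·15.00 + 25.90·320.0)/227.9 = 49.66 mg/L.
Below outfall 2: Q → 233.3 ML/d, C = (227.9·49.66 + 5.430·373.0)/233.3 = 57.19 mg/L.

57.2 mg/L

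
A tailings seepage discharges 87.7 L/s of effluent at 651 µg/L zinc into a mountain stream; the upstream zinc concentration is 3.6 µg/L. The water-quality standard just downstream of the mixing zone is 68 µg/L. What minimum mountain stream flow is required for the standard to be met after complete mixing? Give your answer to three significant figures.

794 L/s

Set C_mix = 68: (Q·3.600 + 87.70·651.0) / (Q + 87.70) = 68
→ Q = 87.70·(651.0 − 68)/(68 − 3.600) = 793.9 L/s.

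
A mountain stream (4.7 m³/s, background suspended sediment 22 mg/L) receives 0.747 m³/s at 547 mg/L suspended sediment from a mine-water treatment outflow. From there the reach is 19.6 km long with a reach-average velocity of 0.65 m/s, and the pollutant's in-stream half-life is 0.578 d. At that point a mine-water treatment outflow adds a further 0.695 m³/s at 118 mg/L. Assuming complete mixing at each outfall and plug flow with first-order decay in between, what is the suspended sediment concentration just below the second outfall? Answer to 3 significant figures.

Mixed concentration C = ΣQC/ΣQ = (4.700·22.00 + 0.7470·547.0) / 5.447 = 512.0/5.447 = 94.00 mg/L; combined flow 5.447 m³/s.
Travel time t = 19.6·1000 / 0.65 = 30150 s = 8.376 h.
Half-life 0.578 d → k = ln 2 / 0.578 = 1.199 d⁻¹.
After decay, C = 94.00 × e^(−kt) = 94.00 × 0.6580 = 61.85 mg/L.
At the second outfall, C = (5.447·61.85 + 0.6950·118.0) / (5.447 + 0.6950) = 68.21 mg/L.

68.2 mg/L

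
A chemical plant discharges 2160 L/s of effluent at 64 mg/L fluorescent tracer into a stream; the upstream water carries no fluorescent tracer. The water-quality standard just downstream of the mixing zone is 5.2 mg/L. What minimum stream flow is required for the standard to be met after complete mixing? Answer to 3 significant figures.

Set C_mix = 5.2: (Q·0 + 2160·64.00) / (Q + 2160) = 5.2
→ Q = 2160·(64.00 − 5.2)/(5.2 − 0) = 24420 L/s.

24400 L/s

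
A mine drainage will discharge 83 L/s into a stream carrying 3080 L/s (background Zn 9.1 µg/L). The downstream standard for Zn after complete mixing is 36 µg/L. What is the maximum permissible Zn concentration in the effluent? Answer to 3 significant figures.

1030 µg/L

At the limit, (Qr·Cr + Qe·Cₑ)/(Qr + Qe) = 36:
Cₑ = (3163·36 − 3080·9.100) / 83.00 = 1034 µg/L.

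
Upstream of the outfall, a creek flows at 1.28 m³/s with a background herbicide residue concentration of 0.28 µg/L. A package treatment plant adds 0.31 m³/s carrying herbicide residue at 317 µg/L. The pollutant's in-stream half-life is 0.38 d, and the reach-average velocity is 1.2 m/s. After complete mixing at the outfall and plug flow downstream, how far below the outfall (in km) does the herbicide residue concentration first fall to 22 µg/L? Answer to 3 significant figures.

58.9 km

Mass balance: C = (1.280·0.2800 + 0.3100·317.0) / 1.590 = 98.63/1.590 = 62.03 µg/L.
Half-life 0.38 d → k = ln 2 / 0.38 = 1.824 d⁻¹.
Set 62.03·exp(−k·t) = 22 → t = ln(62.03/22)/k = 49100 s = 13.64 h.
Distance = v·t = 1.2·49100 = 58920 m = 58.92 km.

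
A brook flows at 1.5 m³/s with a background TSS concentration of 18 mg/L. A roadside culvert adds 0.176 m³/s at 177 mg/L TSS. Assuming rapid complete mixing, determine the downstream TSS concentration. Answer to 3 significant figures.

Flow-weighted average: C = (1.500·18.00 + 0.1760·177.0) / 1.676 = 58.15/1.676 = 34.70 mg/L.

34.7 mg/L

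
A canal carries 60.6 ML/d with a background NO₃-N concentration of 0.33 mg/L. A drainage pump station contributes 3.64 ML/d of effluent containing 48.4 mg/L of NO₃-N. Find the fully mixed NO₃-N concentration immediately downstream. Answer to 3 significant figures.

3.05 mg/L

Mass balance: C = (60.60·0.3300 + 3.640·48.40) / 64.24 = 196.2/64.24 = 3.054 mg/L.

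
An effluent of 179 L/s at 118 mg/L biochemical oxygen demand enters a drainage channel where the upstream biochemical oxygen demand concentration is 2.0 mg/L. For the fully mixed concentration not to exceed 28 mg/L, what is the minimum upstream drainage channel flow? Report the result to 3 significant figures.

Set C_mix = 28: (Q·2.000 + 179.0·118.0) / (Q + 179.0) = 28
→ Q = 179.0·(118.0 − 28)/(28 − 2.000) = 619.6 L/s.

620 L/s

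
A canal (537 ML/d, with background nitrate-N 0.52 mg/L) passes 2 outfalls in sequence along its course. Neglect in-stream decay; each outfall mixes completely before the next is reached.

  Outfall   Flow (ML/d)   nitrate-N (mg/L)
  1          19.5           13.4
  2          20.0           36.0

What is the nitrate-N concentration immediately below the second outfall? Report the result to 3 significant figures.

After outfall 1: Q = 537.0 + 19.50 = 556.5 ML/d; C = (537.0·0.5200 + 19.50·13.40)/556.5 = 0.9713 mg/L.
After outfall 2: Q = 556.5 + 20.00 = 576.5 ML/d; C = (556.5·0.9713 + 20.00·36.00)/576.5 = 2.187 mg/L.

2.19 mg/L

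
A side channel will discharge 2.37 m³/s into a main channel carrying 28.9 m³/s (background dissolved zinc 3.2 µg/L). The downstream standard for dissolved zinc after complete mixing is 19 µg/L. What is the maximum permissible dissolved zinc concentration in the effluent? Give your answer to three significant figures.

212 µg/L

At the limit, (Qr·Cr + Qe·Cₑ)/(Qr + Qe) = 19:
Cₑ = (31.27·19 − 28.90·3.200) / 2.370 = 211.7 µg/L.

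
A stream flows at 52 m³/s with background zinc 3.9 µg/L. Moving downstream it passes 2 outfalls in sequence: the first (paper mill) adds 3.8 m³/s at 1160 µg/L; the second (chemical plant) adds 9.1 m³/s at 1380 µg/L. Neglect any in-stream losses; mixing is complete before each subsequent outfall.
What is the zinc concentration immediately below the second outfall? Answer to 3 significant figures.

After outfall 1: Q = 52.00 + 3.800 = 55.80 m³/s; C = (52.00·3.900 + 3.800·1160)/55.80 = 82.63 µg/L.
After outfall 2: Q = 55.80 + 9.100 = 64.90 m³/s; C = (55.80·82.63 + 9.100·1380)/64.90 = 264.5 µg/L.

265 µg/L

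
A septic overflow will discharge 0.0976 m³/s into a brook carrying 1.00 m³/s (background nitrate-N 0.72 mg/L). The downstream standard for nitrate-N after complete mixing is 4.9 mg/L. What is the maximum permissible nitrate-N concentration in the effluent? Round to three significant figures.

47.7 mg/L

At the limit, (Qr·Cr + Qe·Cₑ)/(Qr + Qe) = 4.9:
Cₑ = (1.098·4.9 − 1.000·0.7200) / 0.09760 = 47.73 mg/L.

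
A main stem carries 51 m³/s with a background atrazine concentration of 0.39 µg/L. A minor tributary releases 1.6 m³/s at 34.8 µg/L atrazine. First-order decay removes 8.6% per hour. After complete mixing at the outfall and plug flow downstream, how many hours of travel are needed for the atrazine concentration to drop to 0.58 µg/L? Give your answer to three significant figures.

Conservation of mass: C = (51.00·0.3900 + 1.600·34.80) / 52.60 = 75.57/52.60 = 1.437 µg/L.
8.6%/h lost → k = −ln(1 − 0.086) = 0.08992 h⁻¹.
1.437·exp(−k·t) = 0.58 → t = ln(1.437/0.58)/k = 36310 s = 10.09 h.

10.1 h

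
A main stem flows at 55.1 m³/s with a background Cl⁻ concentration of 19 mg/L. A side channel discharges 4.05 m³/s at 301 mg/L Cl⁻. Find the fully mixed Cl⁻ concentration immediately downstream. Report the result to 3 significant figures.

38.3 mg/L

After mixing, C = (55.10·19.00 + 4.050·301.0) / 59.15 = 2266/59.15 = 38.31 mg/L.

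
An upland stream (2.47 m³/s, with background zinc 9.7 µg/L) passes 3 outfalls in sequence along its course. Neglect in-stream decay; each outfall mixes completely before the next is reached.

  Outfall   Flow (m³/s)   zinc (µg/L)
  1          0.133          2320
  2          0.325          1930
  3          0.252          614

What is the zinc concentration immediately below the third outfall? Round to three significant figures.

350 µg/L

After outfall 1: Q = 2.470 + 0.1330 = 2.603 m³/s; C = (2.470·9.700 + 0.1330·2320)/2.603 = 127.7 µg/L.
After outfall 2: Q = 2.603 + 0.3250 = 2.928 m³/s; C = (2.603·127.7 + 0.3250·1930)/2.928 = 327.8 µg/L.
After outfall 3: Q = 2.928 + 0.2520 = 3.180 m³/s; C = (2.928·327.8 + 0.2520·614.0)/3.180 = 350.5 µg/L.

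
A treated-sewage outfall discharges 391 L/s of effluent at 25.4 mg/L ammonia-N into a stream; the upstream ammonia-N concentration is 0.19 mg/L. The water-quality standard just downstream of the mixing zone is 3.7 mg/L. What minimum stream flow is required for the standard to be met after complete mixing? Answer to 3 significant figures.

Set C_mix = 3.7: (Q·0.1900 + 391.0·25.40) / (Q + 391.0) = 3.7
→ Q = 391.0·(25.40 − 3.7)/(3.7 − 0.1900) = 2417 L/s.

2420 L/s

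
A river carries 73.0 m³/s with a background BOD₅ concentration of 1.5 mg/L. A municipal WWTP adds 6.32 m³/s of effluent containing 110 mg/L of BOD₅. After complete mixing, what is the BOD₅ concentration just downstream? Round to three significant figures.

10.1 mg/L

Flow-weighted average: C = (73.00·1.500 + 6.320·110.0) / 79.32 = 804.7/79.32 = 10.14 mg/L.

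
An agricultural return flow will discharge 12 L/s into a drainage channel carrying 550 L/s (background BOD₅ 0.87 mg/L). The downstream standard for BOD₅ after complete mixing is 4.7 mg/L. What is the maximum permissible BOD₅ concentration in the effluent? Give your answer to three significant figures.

180 mg/L

At the limit, (Qr·Cr + Qe·Cₑ)/(Qr + Qe) = 4.7:
Cₑ = (562.0·4.7 − 550.0·0.8700) / 12.00 = 180.2 mg/L.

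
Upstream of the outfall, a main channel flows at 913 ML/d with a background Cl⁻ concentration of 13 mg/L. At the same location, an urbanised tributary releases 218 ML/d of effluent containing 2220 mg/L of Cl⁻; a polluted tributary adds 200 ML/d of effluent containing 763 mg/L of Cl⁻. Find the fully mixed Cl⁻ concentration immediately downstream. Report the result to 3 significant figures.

487 mg/L

Mixed concentration C = ΣQC/ΣQ = (913.0·13.00 + 218.0·2220 + 200.0·763.0) / 1331 = 648400/1331 = 487.2 mg/L.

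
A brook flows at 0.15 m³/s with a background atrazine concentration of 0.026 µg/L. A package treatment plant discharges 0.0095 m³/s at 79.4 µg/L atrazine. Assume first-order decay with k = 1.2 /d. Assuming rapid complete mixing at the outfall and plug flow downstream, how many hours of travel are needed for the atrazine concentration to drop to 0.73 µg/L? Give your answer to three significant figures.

Mixed concentration C = ΣQC/ΣQ = (0.1500·0.02600 + 0.009500·79.40) / 0.1595 = 0.7582/0.1595 = 4.754 µg/L.
4.754·exp(−k·t) = 0.73 → t = ln(4.754/0.73)/k = 134900 s = 37.47 h.

37.5 h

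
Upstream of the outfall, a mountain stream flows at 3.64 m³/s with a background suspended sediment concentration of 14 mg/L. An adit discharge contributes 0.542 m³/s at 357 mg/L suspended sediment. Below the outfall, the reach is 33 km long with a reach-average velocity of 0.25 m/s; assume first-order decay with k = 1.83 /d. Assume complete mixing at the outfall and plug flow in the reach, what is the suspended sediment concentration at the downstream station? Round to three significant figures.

Conservation of mass: C = (3.640·14.00 + 0.5420·357.0) / 4.182 = 244.5/4.182 = 58.45 mg/L.
Travel time t = 33·1000 / 0.25 = 132000 s = 36.67 h.
Applying C = C₀e^(−kt): 58.45 × 0.06106 = 3.569 mg/L.

3.57 mg/L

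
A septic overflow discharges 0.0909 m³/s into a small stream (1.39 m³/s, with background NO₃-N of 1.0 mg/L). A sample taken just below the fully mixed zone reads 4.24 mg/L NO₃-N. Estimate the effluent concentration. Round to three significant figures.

Mass balance: 1.390·1.000 + 0.09090·Cₑ = 1.481·4.240
→ Cₑ = (1.481·4.240 − 1.390·1.000) / 0.09090 = 53.78 mg/L.

53.8 mg/L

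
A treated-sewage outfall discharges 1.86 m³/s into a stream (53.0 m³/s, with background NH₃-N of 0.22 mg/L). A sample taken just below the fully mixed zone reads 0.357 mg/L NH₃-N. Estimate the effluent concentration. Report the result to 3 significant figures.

4.26 mg/L

Mass balance: 53.00·0.2200 + 1.860·Cₑ = 54.86·0.3570
→ Cₑ = (54.86·0.3570 − 53.00·0.2200) / 1.860 = 4.261 mg/L.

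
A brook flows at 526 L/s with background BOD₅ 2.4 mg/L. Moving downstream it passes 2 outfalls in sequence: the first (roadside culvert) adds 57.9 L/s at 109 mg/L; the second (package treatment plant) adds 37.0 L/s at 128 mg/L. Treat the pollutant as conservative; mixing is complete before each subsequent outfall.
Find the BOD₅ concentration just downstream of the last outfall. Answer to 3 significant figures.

Below outfall 1: Q → 583.9 L/s, C = (526.0·2.400 + 57.90·109.0)/583.9 = 12.97 mg/L.
Below outfall 2: Q → 620.9 L/s, C = (583.9·12.97 + 37.00·128.0)/620.9 = 19.83 mg/L.

19.8 mg/L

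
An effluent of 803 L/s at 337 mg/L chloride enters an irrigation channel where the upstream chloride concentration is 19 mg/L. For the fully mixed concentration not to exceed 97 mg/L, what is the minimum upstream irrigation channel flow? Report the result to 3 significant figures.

2470 L/s

Set C_mix = 97: (Q·19.00 + 803.0·337.0) / (Q + 803.0) = 97
→ Q = 803.0·(337.0 − 97)/(97 − 19.00) = 2471 L/s.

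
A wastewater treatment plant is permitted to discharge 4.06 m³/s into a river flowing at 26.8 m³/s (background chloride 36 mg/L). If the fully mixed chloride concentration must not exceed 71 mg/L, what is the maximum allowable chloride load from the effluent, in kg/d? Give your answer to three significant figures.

106000 kg/d

Mass balance at the limit: 26.80·36.00 + 4.060·Cₑ = 30.86·71 → Cₑ = 302.0 mg/L.
Load = 4.060 m³/s × 302.0 g/m³ × 86 400 s/d = 105900 kg/d.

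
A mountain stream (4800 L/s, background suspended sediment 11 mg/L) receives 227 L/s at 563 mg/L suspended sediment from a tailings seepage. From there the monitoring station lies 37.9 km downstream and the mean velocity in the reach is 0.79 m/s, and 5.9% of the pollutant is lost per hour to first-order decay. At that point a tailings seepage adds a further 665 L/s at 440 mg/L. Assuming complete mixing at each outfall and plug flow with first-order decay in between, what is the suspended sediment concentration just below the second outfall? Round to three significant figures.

Conservation of mass: C = (4800·11.00 + 227.0·563.0) / 5027 = 180600/5027 = 35.93 mg/L; combined flow 5027 L/s.
Travel time t = 37.9·1000 / 0.79 = 47970 s = 13.33 h.
5.9%/h lost → k = −ln(1 − 0.059) = 0.06081 h⁻¹.
First-order decay: C = 35.93·exp(−k·t) = 35.93·0.4447 = 15.98 mg/L.
At the second outfall, C = (5027·15.98 + 665.0·440.0) / (5027 + 665.0) = 65.51 mg/L.

65.5 mg/L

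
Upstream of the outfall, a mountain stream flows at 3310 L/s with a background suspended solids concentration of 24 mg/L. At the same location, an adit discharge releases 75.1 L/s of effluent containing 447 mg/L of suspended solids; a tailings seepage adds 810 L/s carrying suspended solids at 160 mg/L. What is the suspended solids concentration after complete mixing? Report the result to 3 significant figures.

After mixing, C = (3310·24.00 + 75.10·447.0 + 810.0·160.0) / 4195 = 242600/4195 = 57.83 mg/L.

57.8 mg/L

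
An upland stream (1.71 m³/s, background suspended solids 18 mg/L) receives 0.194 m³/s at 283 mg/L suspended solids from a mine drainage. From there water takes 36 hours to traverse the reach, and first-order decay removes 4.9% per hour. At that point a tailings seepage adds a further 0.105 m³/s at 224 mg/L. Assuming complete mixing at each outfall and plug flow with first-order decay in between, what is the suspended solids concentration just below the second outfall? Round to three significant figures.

18.7 mg/L

Flow-weighted average: C = (1.710·18.00 + 0.1940·283.0) / 1.904 = 85.68/1.904 = 45.00 mg/L; combined flow 1.904 m³/s.
4.9%/h lost → k = −ln(1 − 0.049) = 0.05024 h⁻¹.
Applying C = C₀e^(−kt): 45.00 × 0.1639 = 7.374 mg/L.
At the second outfall, C = (1.904·7.374 + 0.1050·224.0) / (1.904 + 0.1050) = 18.70 mg/L.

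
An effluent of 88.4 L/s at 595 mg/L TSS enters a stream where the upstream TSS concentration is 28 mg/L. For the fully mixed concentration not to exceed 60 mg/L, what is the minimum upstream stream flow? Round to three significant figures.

1480 L/s

Set C_mix = 60: (Q·28.00 + 88.40·595.0) / (Q + 88.40) = 60
→ Q = 88.40·(595.0 − 60)/(60 − 28.00) = 1478 L/s.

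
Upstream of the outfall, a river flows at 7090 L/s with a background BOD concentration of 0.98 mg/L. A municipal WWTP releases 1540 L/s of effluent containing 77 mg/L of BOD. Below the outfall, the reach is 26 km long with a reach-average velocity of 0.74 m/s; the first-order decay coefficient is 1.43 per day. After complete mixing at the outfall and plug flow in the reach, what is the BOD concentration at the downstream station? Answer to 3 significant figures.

8.13 mg/L

Conservation of mass: C = (7090·0.9800 + 1540·77.00) / 8630 = 125500/8630 = 14.55 mg/L.
Travel time t = 26·1000 / 0.74 = 35140 s = 9.760 h.
After decay, C = 14.55 × e^(−kt) = 14.55 × 0.5590 = 8.132 mg/L.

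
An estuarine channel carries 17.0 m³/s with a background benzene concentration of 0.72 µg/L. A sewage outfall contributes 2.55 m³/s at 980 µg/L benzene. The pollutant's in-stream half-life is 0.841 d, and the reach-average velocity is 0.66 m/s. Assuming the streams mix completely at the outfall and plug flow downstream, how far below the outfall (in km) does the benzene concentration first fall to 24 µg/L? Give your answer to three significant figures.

116 km

Conservation of mass: C = (17.00·0.7200 + 2.550·980.0) / 19.55 = 2511/19.55 = 128.5 µg/L.
Half-life 0.841 d → k = ln 2 / 0.841 = 0.8242 d⁻¹.
Set 128.5·exp(−k·t) = 24 → t = ln(128.5/24)/k = 175900 s = 48.85 h.
Distance = v·t = 0.66·175900 = 116100 m = 116.1 km.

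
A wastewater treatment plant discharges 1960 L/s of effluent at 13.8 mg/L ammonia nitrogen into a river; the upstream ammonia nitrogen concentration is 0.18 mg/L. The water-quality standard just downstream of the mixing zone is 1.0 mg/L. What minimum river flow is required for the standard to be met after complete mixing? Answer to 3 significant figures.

Set C_mix = 1.0: (Q·0.1800 + 1960·13.80) / (Q + 1960) = 1.0
→ Q = 1960·(13.80 − 1.0)/(1.0 − 0.1800) = 30600 L/s.

30600 L/s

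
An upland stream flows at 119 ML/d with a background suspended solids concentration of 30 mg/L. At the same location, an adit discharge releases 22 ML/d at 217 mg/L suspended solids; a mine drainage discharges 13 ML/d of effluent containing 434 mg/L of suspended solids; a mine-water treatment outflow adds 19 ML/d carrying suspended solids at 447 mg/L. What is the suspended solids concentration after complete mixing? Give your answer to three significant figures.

After mixing, C = (119.0·30.00 + 22.00·217.0 + 13.00·434.0 + 19.00·447.0) / 173.0 = 22480/173.0 = 129.9 mg/L.

130 mg/L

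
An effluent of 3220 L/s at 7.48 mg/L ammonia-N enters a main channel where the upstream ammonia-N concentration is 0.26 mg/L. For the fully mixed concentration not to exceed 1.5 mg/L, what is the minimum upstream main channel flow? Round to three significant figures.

15500 L/s

Set C_mix = 1.5: (Q·0.2600 + 3220·7.480) / (Q + 3220) = 1.5
→ Q = 3220·(7.480 − 1.5)/(1.5 − 0.2600) = 15530 L/s.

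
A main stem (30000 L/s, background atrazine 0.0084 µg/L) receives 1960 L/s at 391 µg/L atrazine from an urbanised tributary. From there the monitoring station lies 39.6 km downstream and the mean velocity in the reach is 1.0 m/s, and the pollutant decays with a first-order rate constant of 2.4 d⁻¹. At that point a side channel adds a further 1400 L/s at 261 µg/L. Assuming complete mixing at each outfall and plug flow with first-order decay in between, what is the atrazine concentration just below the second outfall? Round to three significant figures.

Flow-weighted average: C = (30000·0.008400 + 1960·391.0) / 31960 = 766600/31960 = 23.99 µg/L; combined flow 31960 L/s.
Travel time t = 39.6·1000 / 1.0 = 39600 s = 11.00 h.
Decay over the reach: 23.99·exp(−kt) = 23.99·0.3329 = 7.984 µg/L.
Second outfall: C = (31960·7.984 + 1400·261.0)/33360 = 18.60 µg/L.

18.6 µg/L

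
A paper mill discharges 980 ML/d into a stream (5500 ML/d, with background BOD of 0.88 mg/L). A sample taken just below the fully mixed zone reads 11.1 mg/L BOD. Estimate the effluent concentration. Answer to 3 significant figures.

Mass balance: 5500·0.8800 + 980.0·Cₑ = 6480·11.10
→ Cₑ = (6480·11.10 − 5500·0.8800) / 980.0 = 68.46 mg/L.

68.5 mg/L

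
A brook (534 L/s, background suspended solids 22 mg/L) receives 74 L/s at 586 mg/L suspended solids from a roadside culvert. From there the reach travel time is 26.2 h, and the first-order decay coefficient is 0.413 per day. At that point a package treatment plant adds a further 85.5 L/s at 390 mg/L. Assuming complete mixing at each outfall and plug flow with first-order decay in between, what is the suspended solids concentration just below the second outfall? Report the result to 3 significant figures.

Conservation of mass: C = (534.0·22.00 + 74.00·586.0) / 608.0 = 55110/608.0 = 90.64 mg/L; combined flow 608.0 L/s.
First-order decay: C = 90.64·exp(−k·t) = 90.64·0.6371 = 57.75 mg/L.
Second outfall: C = (608.0·57.75 + 85.50·390.0)/693.5 = 98.71 mg/L.

98.7 mg/L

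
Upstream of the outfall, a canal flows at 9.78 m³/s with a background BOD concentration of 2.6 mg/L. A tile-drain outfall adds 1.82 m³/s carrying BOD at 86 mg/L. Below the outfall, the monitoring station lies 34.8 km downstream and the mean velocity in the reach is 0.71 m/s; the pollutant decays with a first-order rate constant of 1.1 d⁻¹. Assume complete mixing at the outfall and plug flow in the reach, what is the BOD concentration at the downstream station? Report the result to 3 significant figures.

Flow-weighted average: C = (9.780·2.600 + 1.820·86.00) / 11.60 = 181.9/11.60 = 15.69 mg/L.
Travel time t = 34.8·1000 / 0.71 = 49010 s = 13.62 h.
After decay, C = 15.69 × e^(−kt) = 15.69 × 0.5358 = 8.404 mg/L.

8.40 mg/L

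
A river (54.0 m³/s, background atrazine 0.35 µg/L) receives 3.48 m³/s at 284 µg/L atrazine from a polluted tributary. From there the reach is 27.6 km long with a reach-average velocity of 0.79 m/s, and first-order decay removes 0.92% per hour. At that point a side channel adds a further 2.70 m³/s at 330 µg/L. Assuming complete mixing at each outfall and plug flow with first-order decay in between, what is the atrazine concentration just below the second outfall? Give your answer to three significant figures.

30.1 µg/L

Mixed concentration C = ΣQC/ΣQ = (54.00·0.3500 + 3.480·284.0) / 57.48 = 1007/57.48 = 17.52 µg/L; combined flow 57.48 m³/s.
Travel time t = 27.6·1000 / 0.79 = 34940 s = 9.705 h.
0.92%/h lost → k = −ln(1 − 0.0092) = 0.009243 h⁻¹.
After decay, C = 17.52 × e^(−kt) = 17.52 × 0.9142 = 16.02 µg/L.
Second outfall: C = (57.48·16.02 + 2.700·330.0)/60.18 = 30.11 µg/L.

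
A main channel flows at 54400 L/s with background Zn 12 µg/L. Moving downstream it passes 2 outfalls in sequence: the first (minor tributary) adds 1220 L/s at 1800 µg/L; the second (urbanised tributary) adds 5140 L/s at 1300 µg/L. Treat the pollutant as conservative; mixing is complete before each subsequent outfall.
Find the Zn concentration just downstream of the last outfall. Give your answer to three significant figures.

After outfall 1: Q = 54400 + 1220 = 55620 L/s; C = (54400·12.00 + 1220·1800)/55620 = 51.22 µg/L.
After outfall 2: Q = 55620 + 5140 = 60760 L/s; C = (55620·51.22 + 5140·1300)/60760 = 156.9 µg/L.

157 µg/L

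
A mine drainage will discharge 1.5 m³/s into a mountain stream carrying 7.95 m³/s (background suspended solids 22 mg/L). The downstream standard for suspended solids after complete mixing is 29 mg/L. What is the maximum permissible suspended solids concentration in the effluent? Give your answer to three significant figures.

66.1 mg/L

At the limit, (Qr·Cr + Qe·Cₑ)/(Qr + Qe) = 29:
Cₑ = (9.450·29 − 7.950·22.00) / 1.500 = 66.10 mg/L.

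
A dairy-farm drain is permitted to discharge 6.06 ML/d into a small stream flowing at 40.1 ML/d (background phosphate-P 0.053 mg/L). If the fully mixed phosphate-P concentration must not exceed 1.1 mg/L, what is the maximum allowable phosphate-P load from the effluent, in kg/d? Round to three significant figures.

48.7 kg/d

Mass balance at the limit: 40.10·0.05300 + 6.060·Cₑ = 46.16·1.1 → Cₑ = 8.028 mg/L.
6.060 ML/d = 0.07014 m³/s. Load = 0.07014 m³/s × 8.028 g/m³ × 86 400 s/d = 48.65 kg/d.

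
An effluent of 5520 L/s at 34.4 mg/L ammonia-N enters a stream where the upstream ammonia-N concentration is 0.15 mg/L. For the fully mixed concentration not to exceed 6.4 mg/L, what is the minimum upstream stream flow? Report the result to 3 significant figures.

24700 L/s

Set C_mix = 6.4: (Q·0.1500 + 5520·34.40) / (Q + 5520) = 6.4
→ Q = 5520·(34.40 − 6.4)/(6.4 − 0.1500) = 24730 L/s.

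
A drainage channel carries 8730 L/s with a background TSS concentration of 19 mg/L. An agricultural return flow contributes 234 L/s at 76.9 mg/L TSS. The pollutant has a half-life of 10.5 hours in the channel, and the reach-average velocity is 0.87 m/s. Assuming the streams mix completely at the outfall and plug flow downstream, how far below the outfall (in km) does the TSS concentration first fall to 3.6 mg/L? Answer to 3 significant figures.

Flow-weighted average: C = (8730·19.00 + 234.0·76.90) / 8964 = 183900/8964 = 20.51 mg/L.
Half-life 10.5 h → k = ln 2 / 10.5 = 0.06601 h⁻¹ = 1.584 d⁻¹.
Set 20.51·exp(−k·t) = 3.6 → t = ln(20.51/3.6)/k = 94890 s = 26.36 h.
Distance = v·t = 0.87·94890 = 82560 m = 82.56 km.

82.6 km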